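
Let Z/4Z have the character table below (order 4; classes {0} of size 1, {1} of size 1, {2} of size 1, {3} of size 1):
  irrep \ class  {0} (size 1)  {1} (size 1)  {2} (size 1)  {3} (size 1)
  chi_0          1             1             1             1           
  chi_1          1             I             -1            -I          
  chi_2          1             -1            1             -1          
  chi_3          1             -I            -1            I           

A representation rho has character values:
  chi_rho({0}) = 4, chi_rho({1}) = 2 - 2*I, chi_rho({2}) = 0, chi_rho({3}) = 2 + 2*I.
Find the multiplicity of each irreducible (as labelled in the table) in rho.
Multiplicities: chi_0: 2, chi_1: 0, chi_2: 0, chi_3: 2.

Reasoning: Use <chi_rho, chi> = (1/|G|) sum_C |C| * chi_rho(C) * conj(chi(C)) with |G| = 4 for each irreducible chi in the table:
  <chi_rho, chi_0> = (1/4)[1*(4)*conj(1) + 1*(2 - 2*I)*conj(1) + 1*(0)*conj(1) + 1*(2 + 2*I)*conj(1)]
      = (1/4)[(4) + (2 - 2*I) + (0) + (2 + 2*I)] = 8/4 = 2
  <chi_rho, chi_1> = (1/4)[1*(4)*conj(1) + 1*(2 - 2*I)*conj(I) + 1*(0)*conj(-1) + 1*(2 + 2*I)*conj(-I)]
      = (1/4)[(4) + (-2 - 2*I) + (0) + (-2 + 2*I)] = 0/4 = 0
  <chi_rho, chi_2> = (1/4)[1*(4)*conj(1) + 1*(2 - 2*I)*conj(-1) + 1*(0)*conj(1) + 1*(2 + 2*I)*conj(-1)]
      = (1/4)[(4) + (-2 + 2*I) + (0) + (-2 - 2*I)] = 0/4 = 0
  <chi_rho, chi_3> = (1/4)[1*(4)*conj(1) + 1*(2 - 2*I)*conj(-I) + 1*(0)*conj(-1) + 1*(2 + 2*I)*conj(I)]
      = (1/4)[(4) + (2 + 2*I) + (0) + (2 - 2*I)] = 8/4 = 2
(Exp terms are combined using exp(i*s)*conj(exp(i*t)) = exp(i*(s-t)), and sums of them are collapsed using the identity that for every m > 1 the m distinct m-th roots of unity sum to 0, e.g. 1 + exp(2*I*pi/3) + exp(-2*I*pi/3) = 0.)
Dimension check: dim(rho) = sum (mult * dim) = 2*1 + 0*1 + 0*1 + 2*1 = 4 = chi_rho(e) = 4.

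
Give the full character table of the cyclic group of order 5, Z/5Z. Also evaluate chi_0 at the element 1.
Character table of Z/5Z (irreps indexed chi_0,...,chi_4 with chi_k(m) = zeta_5^(k*m), zeta_5 = exp(2*pi*i/5)):
  irrep \ class  {0} (size 1)  {1} (size 1)    {2} (size 1)    {3} (size 1)    {4} (size 1)  
  chi_0          1             1               1               1               1             
  chi_1          1             exp(2*I*pi/5)   exp(4*I*pi/5)   exp(-4*I*pi/5)  exp(-2*I*pi/5)
  chi_2          1             exp(4*I*pi/5)   exp(-2*I*pi/5)  exp(2*I*pi/5)   exp(-4*I*pi/5)
  chi_3          1             exp(-4*I*pi/5)  exp(2*I*pi/5)   exp(-2*I*pi/5)  exp(4*I*pi/5) 
  chi_4          1             exp(-2*I*pi/5)  exp(-4*I*pi/5)  exp(4*I*pi/5)   exp(2*I*pi/5) 

Spot check: chi_0(1) = zeta_5^(0*1) = zeta_5^0 = 1.

Derivation: Z/5Z is abelian, so all 5 irreducible complex representations are 1-dimensional. They are given by chi_k(m) = zeta_5^(k*m) for k = 0,...,4. Row orthogonality: sum_m chi_k(m) conj(chi_l(m)) = 5 * [k = l].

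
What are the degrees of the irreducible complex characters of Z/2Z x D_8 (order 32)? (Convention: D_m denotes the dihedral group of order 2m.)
Dimensions: 1, 1, 1, 1, 1, 1, 1, 1, 2, 2, 2, 2, 2, 2

Derivation: There are 14 irreducibles (= number of conjugacy classes). Their dimensions d_i satisfy sum d_i^2 = |G| = 32: 1 + 1 + 1 + 1 + 1 + 1 + 1 + 1 + 4 + 4 + 4 + 4 + 4 + 4 = 32. (For the product with Z/2Z: each of the 2 1-dim characters of Z/2Z tensors with each irrep of D_8, giving 2 copies of each D_8-dimension.)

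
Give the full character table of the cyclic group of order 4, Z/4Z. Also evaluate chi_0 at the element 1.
Character table of Z/4Z (irreps indexed chi_0,...,chi_3 with chi_k(m) = zeta_4^(k*m), zeta_4 = exp(2*pi*i/4)):
  irrep \ class  {0} (size 1)  {1} (size 1)  {2} (size 1)  {3} (size 1)
  chi_0          1             1             1             1           
  chi_1          1             I             -1            -I          
  chi_2          1             -1            1             -1          
  chi_3          1             -I            -1            I           

Spot check: chi_0(1) = zeta_4^(0*1) = zeta_4^0 = 1.

Why: Z/4Z is abelian, so all 4 irreducible complex representations are 1-dimensional. They are given by chi_k(m) = zeta_4^(k*m) for k = 0,...,3. Row orthogonality: sum_m chi_k(m) conj(chi_l(m)) = 4 * [k = l].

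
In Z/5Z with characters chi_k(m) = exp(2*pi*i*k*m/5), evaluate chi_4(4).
chi_4(4) = zeta_5^16 = exp(2*I*pi/5)

Solution. chi_4(4) = zeta_5^(4*4) = zeta_5^16. Since zeta_5^5 = 1, this equals zeta_5^1 = exp(2*pi*i*1/5) = exp(2*I*pi/5).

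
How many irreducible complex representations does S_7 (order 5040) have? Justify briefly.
15

Solution. The number of irreducible complex representations of a finite group equals its number of conjugacy classes. Conjugacy classes in S_7 correspond to cycle types, i.e. partitions of 7; there are p(7) = 15 of them, so S_7 (order 5040) has exactly 15 irreducible complex representations.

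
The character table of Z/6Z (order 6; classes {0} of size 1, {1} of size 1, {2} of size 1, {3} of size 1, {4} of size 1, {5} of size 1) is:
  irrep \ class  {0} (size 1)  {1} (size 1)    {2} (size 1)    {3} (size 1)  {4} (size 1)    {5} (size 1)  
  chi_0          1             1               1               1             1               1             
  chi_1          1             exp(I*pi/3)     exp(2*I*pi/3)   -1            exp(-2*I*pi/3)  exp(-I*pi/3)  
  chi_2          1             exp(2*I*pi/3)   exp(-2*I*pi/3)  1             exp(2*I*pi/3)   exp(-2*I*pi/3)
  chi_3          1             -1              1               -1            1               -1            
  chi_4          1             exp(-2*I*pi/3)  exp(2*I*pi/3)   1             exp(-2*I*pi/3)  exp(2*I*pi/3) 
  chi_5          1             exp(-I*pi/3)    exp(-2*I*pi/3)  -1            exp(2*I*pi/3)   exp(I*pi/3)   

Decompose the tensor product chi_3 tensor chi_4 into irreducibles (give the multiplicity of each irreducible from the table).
chi_3 tensor chi_4 = chi_1 (all other irreducibles have multiplicity 0).

Why: The character of a tensor product is the pointwise product (chi_3 * chi_4)(C) = chi_3(C) * chi_4(C):
  {0}: (1)*(1), {1}: (-1)*(exp(-2*I*pi/3)), {2}: (1)*(exp(2*I*pi/3)), {3}: (-1)*(1), {4}: (1)*(exp(-2*I*pi/3)), {5}: (-1)*(exp(2*I*pi/3))
so (chi_3 * chi_4) takes values
  {0} -> 1, {1} -> -exp(-2*I*pi/3), {2} -> exp(2*I*pi/3), {3} -> -1, {4} -> exp(-2*I*pi/3), {5} -> -exp(2*I*pi/3).
Now take the inner product of this character with each irreducible chi from the table, <chi_3*chi_4, chi> = (1/6) sum_C |C| (chi_3*chi_4)(C) conj(chi(C)):
  <chi_3*chi_4, chi_0> = (1/6)[1*(1)*conj(1) + 1*(-exp(-2*I*pi/3))*conj(1) + 1*(exp(2*I*pi/3))*conj(1) + 1*(-1)*conj(1) + 1*(exp(-2*I*pi/3))*conj(1) + 1*(-exp(2*I*pi/3))*conj(1)]
      = (1/6)[(1) + (-exp(-2*I*pi/3)) + (exp(2*I*pi/3)) + (-1) + (exp(-2*I*pi/3)) + (-exp(2*I*pi/3))] = 0/6 = 0
  <chi_3*chi_4, chi_1> = (1/6)[1*(1)*conj(1) + 1*(-exp(-2*I*pi/3))*conj(exp(I*pi/3)) + 1*(exp(2*I*pi/3))*conj(exp(2*I*pi/3)) + 1*(-1)*conj(-1) + 1*(exp(-2*I*pi/3))*conj(exp(-2*I*pi/3)) + 1*(-exp(2*I*pi/3))*conj(exp(-I*pi/3))]
      = (1/6)[(1) + (1) + (1) + (1) + (1) + (1)] = 6/6 = 1
  <chi_3*chi_4, chi_2> = (1/6)[1*(1)*conj(1) + 1*(-exp(-2*I*pi/3))*conj(exp(2*I*pi/3)) + 1*(exp(2*I*pi/3))*conj(exp(-2*I*pi/3)) + 1*(-1)*conj(1) + 1*(exp(-2*I*pi/3))*conj(exp(2*I*pi/3)) + 1*(-exp(2*I*pi/3))*conj(exp(-2*I*pi/3))]
      = (1/6)[(1) + (-exp(2*I*pi/3)) + (exp(-2*I*pi/3)) + (-1) + (exp(2*I*pi/3)) + (-exp(-2*I*pi/3))] = 0/6 = 0
  <chi_3*chi_4, chi_3> = (1/6)[1*(1)*conj(1) + 1*(-exp(-2*I*pi/3))*conj(-1) + 1*(exp(2*I*pi/3))*conj(1) + 1*(-1)*conj(-1) + 1*(exp(-2*I*pi/3))*conj(1) + 1*(-exp(2*I*pi/3))*conj(-1)]
      = (1/6)[(1) + (exp(-2*I*pi/3)) + (exp(2*I*pi/3)) + (1) + (exp(-2*I*pi/3)) + (exp(2*I*pi/3))] = 0/6 = 0
  <chi_3*chi_4, chi_4> = (1/6)[1*(1)*conj(1) + 1*(-exp(-2*I*pi/3))*conj(exp(-2*I*pi/3)) + 1*(exp(2*I*pi/3))*conj(exp(2*I*pi/3)) + 1*(-1)*conj(1) + 1*(exp(-2*I*pi/3))*conj(exp(-2*I*pi/3)) + 1*(-exp(2*I*pi/3))*conj(exp(2*I*pi/3))]
      = (1/6)[(1) + (-1) + (1) + (-1) + (1) + (-1)] = 0/6 = 0
  <chi_3*chi_4, chi_5> = (1/6)[1*(1)*conj(1) + 1*(-exp(-2*I*pi/3))*conj(exp(-I*pi/3)) + 1*(exp(2*I*pi/3))*conj(exp(-2*I*pi/3)) + 1*(-1)*conj(-1) + 1*(exp(-2*I*pi/3))*conj(exp(2*I*pi/3)) + 1*(-exp(2*I*pi/3))*conj(exp(I*pi/3))]
      = (1/6)[(1) + (-exp(-I*pi/3)) + (exp(-2*I*pi/3)) + (1) + (exp(2*I*pi/3)) + (-exp(I*pi/3))] = 0/6 = 0
(Exp terms are combined using exp(i*s)*conj(exp(i*t)) = exp(i*(s-t)), and sums of them are collapsed using the identity that for every m > 1 the m distinct m-th roots of unity sum to 0, e.g. 1 + exp(2*I*pi/3) + exp(-2*I*pi/3) = 0.)
Hence the multiplicities are chi_1: 1. Dimension check: dim(chi_3)*dim(chi_4) = 1*1 = 1 and sum (mult * dim) = 1*1 = 1.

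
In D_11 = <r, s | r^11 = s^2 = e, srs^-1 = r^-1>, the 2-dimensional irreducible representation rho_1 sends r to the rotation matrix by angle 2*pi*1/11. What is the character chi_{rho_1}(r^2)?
chi_{rho_1}(r^2) = 2*cos(2*pi*1*2/11) = 2*cos(4*pi/11)

Solution. rho_1(r^2) is rotation by angle 2*pi*1*2/11, whose trace is 2*cos(2*pi*1*2/11) = 2*cos(4*pi/11).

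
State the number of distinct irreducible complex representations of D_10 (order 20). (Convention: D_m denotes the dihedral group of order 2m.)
8

Derivation: The number of irreducible complex representations of a finite group equals its number of conjugacy classes. D_10 has 8 conjugacy classes (n/2 + 3 for n even), so D_10 (order 20) has exactly 8 irreducible complex representations.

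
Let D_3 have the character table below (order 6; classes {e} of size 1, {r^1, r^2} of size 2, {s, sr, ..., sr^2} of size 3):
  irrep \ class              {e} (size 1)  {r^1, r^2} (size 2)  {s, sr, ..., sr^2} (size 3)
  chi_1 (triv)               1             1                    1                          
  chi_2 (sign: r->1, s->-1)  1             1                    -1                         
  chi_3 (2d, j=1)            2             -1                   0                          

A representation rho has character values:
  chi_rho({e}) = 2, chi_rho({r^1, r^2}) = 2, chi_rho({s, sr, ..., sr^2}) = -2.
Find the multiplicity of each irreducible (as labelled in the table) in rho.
Multiplicities: chi_1: 0, chi_2: 2, chi_3: 0.

Justification: Use <chi_rho, chi> = (1/|G|) sum_C |C| * chi_rho(C) * conj(chi(C)) with |G| = 6 for each irreducible chi in the table:
  <chi_rho, chi_1> = (1/6)[1*(2)*conj(1) + 2*(2)*conj(1) + 3*(-2)*conj(1)]
      = (1/6)[(2) + (4) + (-6)] = 0/6 = 0
  <chi_rho, chi_2> = (1/6)[1*(2)*conj(1) + 2*(2)*conj(1) + 3*(-2)*conj(-1)]
      = (1/6)[(2) + (4) + (6)] = 12/6 = 2
  <chi_rho, chi_3> = (1/6)[1*(2)*conj(2) + 2*(2)*conj(-1) + 3*(-2)*conj(0)]
      = (1/6)[(4) + (-4) + (0)] = 0/6 = 0
Dimension check: dim(rho) = sum (mult * dim) = 0*1 + 2*1 + 0*2 = 2 = chi_rho(e) = 2.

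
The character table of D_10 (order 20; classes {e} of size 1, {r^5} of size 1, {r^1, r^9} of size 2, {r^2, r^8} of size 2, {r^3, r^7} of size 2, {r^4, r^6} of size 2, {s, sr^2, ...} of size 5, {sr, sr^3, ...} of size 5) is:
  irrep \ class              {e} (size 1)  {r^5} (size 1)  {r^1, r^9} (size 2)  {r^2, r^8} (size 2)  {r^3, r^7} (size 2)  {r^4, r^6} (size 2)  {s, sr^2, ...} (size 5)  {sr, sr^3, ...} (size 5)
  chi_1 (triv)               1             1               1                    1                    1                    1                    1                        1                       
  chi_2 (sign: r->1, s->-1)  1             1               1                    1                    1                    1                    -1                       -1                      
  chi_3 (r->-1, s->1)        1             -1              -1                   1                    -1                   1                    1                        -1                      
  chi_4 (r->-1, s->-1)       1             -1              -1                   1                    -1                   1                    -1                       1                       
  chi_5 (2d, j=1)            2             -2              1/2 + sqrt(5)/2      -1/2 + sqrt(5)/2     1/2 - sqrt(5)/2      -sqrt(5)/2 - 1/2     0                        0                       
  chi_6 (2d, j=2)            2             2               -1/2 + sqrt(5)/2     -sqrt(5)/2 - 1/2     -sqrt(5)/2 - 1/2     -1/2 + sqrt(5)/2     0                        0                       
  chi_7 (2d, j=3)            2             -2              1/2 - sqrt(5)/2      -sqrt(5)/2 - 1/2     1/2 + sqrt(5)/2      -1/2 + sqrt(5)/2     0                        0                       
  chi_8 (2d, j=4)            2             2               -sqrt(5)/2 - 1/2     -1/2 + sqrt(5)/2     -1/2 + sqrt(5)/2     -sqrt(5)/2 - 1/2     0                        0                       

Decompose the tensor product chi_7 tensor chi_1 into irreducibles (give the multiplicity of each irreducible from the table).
chi_7 tensor chi_1 = chi_7 (all other irreducibles have multiplicity 0).

Why: The character of a tensor product is the pointwise product (chi_7 * chi_1)(C) = chi_7(C) * chi_1(C):
  {e}: (2)*(1), {r^5}: (-2)*(1), {r^1, r^9}: (1/2 - sqrt(5)/2)*(1), {r^2, r^8}: (-sqrt(5)/2 - 1/2)*(1), {r^3, r^7}: (1/2 + sqrt(5)/2)*(1), {r^4, r^6}: (-1/2 + sqrt(5)/2)*(1), {s, sr^2, ...}: (0)*(1), {sr, sr^3, ...}: (0)*(1)
so (chi_7 * chi_1) takes values
  {e} -> 2, {r^5} -> -2, {r^1, r^9} -> 1/2 - sqrt(5)/2, {r^2, r^8} -> -sqrt(5)/2 - 1/2, {r^3, r^7} -> 1/2 + sqrt(5)/2, {r^4, r^6} -> -1/2 + sqrt(5)/2, {s, sr^2, ...} -> 0, {sr, sr^3, ...} -> 0.
Now take the inner product of this character with each irreducible chi from the table, <chi_7*chi_1, chi> = (1/20) sum_C |C| (chi_7*chi_1)(C) conj(chi(C)):
  <chi_7*chi_1, chi_1> = (1/20)[1*(2)*conj(1) + 1*(-2)*conj(1) + 2*(1/2 - sqrt(5)/2)*conj(1) + 2*(-sqrt(5)/2 - 1/2)*conj(1) + 2*(1/2 + sqrt(5)/2)*conj(1) + 2*(-1/2 + sqrt(5)/2)*conj(1) + 5*(0)*conj(1) + 5*(0)*conj(1)]
      = (1/20)[(2) + (-2) + (1 - sqrt(5)) + (-sqrt(5) - 1) + (1 + sqrt(5)) + (-1 + sqrt(5)) + (0) + (0)] = 0/20 = 0
  <chi_7*chi_1, chi_2> = (1/20)[1*(2)*conj(1) + 1*(-2)*conj(1) + 2*(1/2 - sqrt(5)/2)*conj(1) + 2*(-sqrt(5)/2 - 1/2)*conj(1) + 2*(1/2 + sqrt(5)/2)*conj(1) + 2*(-1/2 + sqrt(5)/2)*conj(1) + 5*(0)*conj(-1) + 5*(0)*conj(-1)]
      = (1/20)[(2) + (-2) + (1 - sqrt(5)) + (-sqrt(5) - 1) + (1 + sqrt(5)) + (-1 + sqrt(5)) + (0) + (0)] = 0/20 = 0
  <chi_7*chi_1, chi_3> = (1/20)[1*(2)*conj(1) + 1*(-2)*conj(-1) + 2*(1/2 - sqrt(5)/2)*conj(-1) + 2*(-sqrt(5)/2 - 1/2)*conj(1) + 2*(1/2 + sqrt(5)/2)*conj(-1) + 2*(-1/2 + sqrt(5)/2)*conj(1) + 5*(0)*conj(1) + 5*(0)*conj(-1)]
      = (1/20)[(2) + (2) + (-1 + sqrt(5)) + (-sqrt(5) - 1) + (-sqrt(5) - 1) + (-1 + sqrt(5)) + (0) + (0)] = 0/20 = 0
  <chi_7*chi_1, chi_4> = (1/20)[1*(2)*conj(1) + 1*(-2)*conj(-1) + 2*(1/2 - sqrt(5)/2)*conj(-1) + 2*(-sqrt(5)/2 - 1/2)*conj(1) + 2*(1/2 + sqrt(5)/2)*conj(-1) + 2*(-1/2 + sqrt(5)/2)*conj(1) + 5*(0)*conj(-1) + 5*(0)*conj(1)]
      = (1/20)[(2) + (2) + (-1 + sqrt(5)) + (-sqrt(5) - 1) + (-sqrt(5) - 1) + (-1 + sqrt(5)) + (0) + (0)] = 0/20 = 0
  <chi_7*chi_1, chi_5> = (1/20)[1*(2)*conj(2) + 1*(-2)*conj(-2) + 2*(1/2 - sqrt(5)/2)*conj(1/2 + sqrt(5)/2) + 2*(-sqrt(5)/2 - 1/2)*conj(-1/2 + sqrt(5)/2) + 2*(1/2 + sqrt(5)/2)*conj(1/2 - sqrt(5)/2) + 2*(-1/2 + sqrt(5)/2)*conj(-sqrt(5)/2 - 1/2) + 5*(0)*conj(0) + 5*(0)*conj(0)]
      = (1/20)[(4) + (4) + (-2) + (-2) + (-2) + (-2) + (0) + (0)] = 0/20 = 0
  <chi_7*chi_1, chi_6> = (1/20)[1*(2)*conj(2) + 1*(-2)*conj(2) + 2*(1/2 - sqrt(5)/2)*conj(-1/2 + sqrt(5)/2) + 2*(-sqrt(5)/2 - 1/2)*conj(-sqrt(5)/2 - 1/2) + 2*(1/2 + sqrt(5)/2)*conj(-sqrt(5)/2 - 1/2) + 2*(-1/2 + sqrt(5)/2)*conj(-1/2 + sqrt(5)/2) + 5*(0)*conj(0) + 5*(0)*conj(0)]
      = (1/20)[(4) + (-4) + (-3 + sqrt(5)) + (sqrt(5) + 3) + (-3 - sqrt(5)) + (3 - sqrt(5)) + (0) + (0)] = 0/20 = 0
  <chi_7*chi_1, chi_7> = (1/20)[1*(2)*conj(2) + 1*(-2)*conj(-2) + 2*(1/2 - sqrt(5)/2)*conj(1/2 - sqrt(5)/2) + 2*(-sqrt(5)/2 - 1/2)*conj(-sqrt(5)/2 - 1/2) + 2*(1/2 + sqrt(5)/2)*conj(1/2 + sqrt(5)/2) + 2*(-1/2 + sqrt(5)/2)*conj(-1/2 + sqrt(5)/2) + 5*(0)*conj(0) + 5*(0)*conj(0)]
      = (1/20)[(4) + (4) + (3 - sqrt(5)) + (sqrt(5) + 3) + (sqrt(5) + 3) + (3 - sqrt(5)) + (0) + (0)] = 20/20 = 1
  <chi_7*chi_1, chi_8> = (1/20)[1*(2)*conj(2) + 1*(-2)*conj(2) + 2*(1/2 - sqrt(5)/2)*conj(-sqrt(5)/2 - 1/2) + 2*(-sqrt(5)/2 - 1/2)*conj(-1/2 + sqrt(5)/2) + 2*(1/2 + sqrt(5)/2)*conj(-1/2 + sqrt(5)/2) + 2*(-1/2 + sqrt(5)/2)*conj(-sqrt(5)/2 - 1/2) + 5*(0)*conj(0) + 5*(0)*conj(0)]
      = (1/20)[(4) + (-4) + (2) + (-2) + (2) + (-2) + (0) + (0)] = 0/20 = 0
Hence the multiplicities are chi_7: 1. Dimension check: dim(chi_7)*dim(chi_1) = 2*1 = 2 and sum (mult * dim) = 1*2 = 2.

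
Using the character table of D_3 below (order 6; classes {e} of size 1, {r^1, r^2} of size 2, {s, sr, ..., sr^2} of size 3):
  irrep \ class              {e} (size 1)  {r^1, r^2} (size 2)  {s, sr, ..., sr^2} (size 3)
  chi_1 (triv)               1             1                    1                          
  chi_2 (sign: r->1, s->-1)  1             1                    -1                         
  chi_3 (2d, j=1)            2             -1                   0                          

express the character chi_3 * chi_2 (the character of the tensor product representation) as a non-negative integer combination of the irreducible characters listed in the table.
chi_3 tensor chi_2 = chi_3 (all other irreducibles have multiplicity 0).

The character of a tensor product is the pointwise product (chi_3 * chi_2)(C) = chi_3(C) * chi_2(C):
  {e}: (2)*(1), {r^1, r^2}: (-1)*(1), {s, sr, ..., sr^2}: (0)*(-1)
so (chi_3 * chi_2) takes values
  {e} -> 2, {r^1, r^2} -> -1, {s, sr, ..., sr^2} -> 0.
Now take the inner product of this character with each irreducible chi from the table, <chi_3*chi_2, chi> = (1/6) sum_C |C| (chi_3*chi_2)(C) conj(chi(C)):
  <chi_3*chi_2, chi_1> = (1/6)[1*(2)*conj(1) + 2*(-1)*conj(1) + 3*(0)*conj(1)]
      = (1/6)[(2) + (-2) + (0)] = 0/6 = 0
  <chi_3*chi_2, chi_2> = (1/6)[1*(2)*conj(1) + 2*(-1)*conj(1) + 3*(0)*conj(-1)]
      = (1/6)[(2) + (-2) + (0)] = 0/6 = 0
  <chi_3*chi_2, chi_3> = (1/6)[1*(2)*conj(2) + 2*(-1)*conj(-1) + 3*(0)*conj(0)]
      = (1/6)[(4) + (2) + (0)] = 6/6 = 1
Hence the multiplicities are chi_3: 1. Dimension check: dim(chi_3)*dim(chi_2) = 2*1 = 2 and sum (mult * dim) = 1*2 = 2.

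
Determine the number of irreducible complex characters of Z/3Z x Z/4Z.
12

Explanation: The number of irreducible complex representations of a finite group equals its number of conjugacy classes. Z/3Z x Z/4Z is abelian of order 12, so every element is its own conjugacy class: 12 classes, so Z/3Z x Z/4Z (order 12) has exactly 12 irreducible complex representations.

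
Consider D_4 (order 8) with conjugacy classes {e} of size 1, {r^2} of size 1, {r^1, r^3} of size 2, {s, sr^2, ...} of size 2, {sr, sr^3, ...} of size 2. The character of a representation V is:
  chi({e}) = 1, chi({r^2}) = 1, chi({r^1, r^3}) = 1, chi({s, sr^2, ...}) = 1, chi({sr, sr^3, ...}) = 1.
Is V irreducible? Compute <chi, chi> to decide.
Irreducible: <chi, chi> = 1.

Explanation: <chi, chi> = (1/|G|) sum_C |C| * |chi(C)|^2 = (1/8)[1*|1|^2 + 1*|1|^2 + 2*|1|^2 + 2*|1|^2 + 2*|1|^2]
  = (1/8)[(1) + (1) + (2) + (2) + (2)] = 8/8 = 1.
A character is irreducible iff <chi, chi> = 1, so this representation is irreducible.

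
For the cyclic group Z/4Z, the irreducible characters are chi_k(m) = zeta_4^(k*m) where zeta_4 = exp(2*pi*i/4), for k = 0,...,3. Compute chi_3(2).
chi_3(2) = zeta_4^6 = -1

Working: chi_3(2) = zeta_4^(3*2) = zeta_4^6. Since zeta_4^4 = 1, this equals zeta_4^2 = exp(2*pi*i*2/4) = -1.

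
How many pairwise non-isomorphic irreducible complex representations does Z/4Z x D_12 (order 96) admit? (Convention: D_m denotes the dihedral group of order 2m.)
36

Solution. The number of irreducible complex representations of a finite group equals its number of conjugacy classes. For a direct product, #classes(G x H) = #classes(G) * #classes(H). Z/4Z has 4 classes (abelian), D_12 has 9 classes, so 4 * 9 = 36, so Z/4Z x D_12 (order 96) has exactly 36 irreducible complex representations.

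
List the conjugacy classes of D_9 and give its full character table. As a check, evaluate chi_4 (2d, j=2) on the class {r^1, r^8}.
Conjugacy classes: {e} of size 1, {r^1, r^8} of size 2, {r^2, r^7} of size 2, {r^3, r^6} of size 2, {r^4, r^5} of size 2, {s, sr, ..., sr^8} of size 9.
Character table:
  irrep \ class              {e} (size 1)  {r^1, r^8} (size 2)  {r^2, r^7} (size 2)  {r^3, r^6} (size 2)  {r^4, r^5} (size 2)  {s, sr, ..., sr^8} (size 9)
  chi_1 (triv)               1             1                    1                    1                    1                    1                          
  chi_2 (sign: r->1, s->-1)  1             1                    1                    1                    1                    -1                         
  chi_3 (2d, j=1)            2             2*cos(2*pi/9)        2*cos(4*pi/9)        -1                   -2*cos(pi/9)         0                          
  chi_4 (2d, j=2)            2             2*cos(4*pi/9)        -2*cos(pi/9)         -1                   2*cos(2*pi/9)        0                          
  chi_5 (2d, j=3)            2             -1                   -1                   2                    -1                   0                          
  chi_6 (2d, j=4)            2             -2*cos(pi/9)         2*cos(2*pi/9)        -1                   2*cos(4*pi/9)        0                          

Spot check: chi_4 (2d, j=2) on {r^1, r^8} = 2*cos(4*pi/9).

Derivation: D_9 has order 2*9 = 18 with 6 conjugacy classes, hence 6 irreducibles. Sum of squared dims 1 + 1 + 4 + 4 + 4 + 4 = 18 = |G|. Linear characters come from the abelianisation; the 2-dimensional irreps have character r^k -> 2*cos(2*pi*j*k/9), reflections -> 0.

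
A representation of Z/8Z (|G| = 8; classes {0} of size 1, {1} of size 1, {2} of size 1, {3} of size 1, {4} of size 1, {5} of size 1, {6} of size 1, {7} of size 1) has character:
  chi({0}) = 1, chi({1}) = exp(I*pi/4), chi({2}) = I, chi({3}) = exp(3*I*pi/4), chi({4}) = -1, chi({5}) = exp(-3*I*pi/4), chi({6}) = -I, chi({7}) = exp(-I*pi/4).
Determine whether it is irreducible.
Irreducible: <chi, chi> = 1.

Solution. <chi, chi> = (1/|G|) sum_C |C| * |chi(C)|^2 = (1/8)[1*|1|^2 + 1*|exp(I*pi/4)|^2 + 1*|I|^2 + 1*|exp(3*I*pi/4)|^2 + 1*|-1|^2 + 1*|exp(-3*I*pi/4)|^2 + 1*|-I|^2 + 1*|exp(-I*pi/4)|^2]
  = (1/8)[(1) + (1) + (1) + (1) + (1) + (1) + (1) + (1)] = 8/8 = 1.
(Exp terms are combined using exp(i*s)*conj(exp(i*t)) = exp(i*(s-t)), and sums of them are collapsed using the identity that for every m > 1 the m distinct m-th roots of unity sum to 0, e.g. 1 + exp(2*I*pi/3) + exp(-2*I*pi/3) = 0.)
A character is irreducible iff <chi, chi> = 1, so this representation is irreducible.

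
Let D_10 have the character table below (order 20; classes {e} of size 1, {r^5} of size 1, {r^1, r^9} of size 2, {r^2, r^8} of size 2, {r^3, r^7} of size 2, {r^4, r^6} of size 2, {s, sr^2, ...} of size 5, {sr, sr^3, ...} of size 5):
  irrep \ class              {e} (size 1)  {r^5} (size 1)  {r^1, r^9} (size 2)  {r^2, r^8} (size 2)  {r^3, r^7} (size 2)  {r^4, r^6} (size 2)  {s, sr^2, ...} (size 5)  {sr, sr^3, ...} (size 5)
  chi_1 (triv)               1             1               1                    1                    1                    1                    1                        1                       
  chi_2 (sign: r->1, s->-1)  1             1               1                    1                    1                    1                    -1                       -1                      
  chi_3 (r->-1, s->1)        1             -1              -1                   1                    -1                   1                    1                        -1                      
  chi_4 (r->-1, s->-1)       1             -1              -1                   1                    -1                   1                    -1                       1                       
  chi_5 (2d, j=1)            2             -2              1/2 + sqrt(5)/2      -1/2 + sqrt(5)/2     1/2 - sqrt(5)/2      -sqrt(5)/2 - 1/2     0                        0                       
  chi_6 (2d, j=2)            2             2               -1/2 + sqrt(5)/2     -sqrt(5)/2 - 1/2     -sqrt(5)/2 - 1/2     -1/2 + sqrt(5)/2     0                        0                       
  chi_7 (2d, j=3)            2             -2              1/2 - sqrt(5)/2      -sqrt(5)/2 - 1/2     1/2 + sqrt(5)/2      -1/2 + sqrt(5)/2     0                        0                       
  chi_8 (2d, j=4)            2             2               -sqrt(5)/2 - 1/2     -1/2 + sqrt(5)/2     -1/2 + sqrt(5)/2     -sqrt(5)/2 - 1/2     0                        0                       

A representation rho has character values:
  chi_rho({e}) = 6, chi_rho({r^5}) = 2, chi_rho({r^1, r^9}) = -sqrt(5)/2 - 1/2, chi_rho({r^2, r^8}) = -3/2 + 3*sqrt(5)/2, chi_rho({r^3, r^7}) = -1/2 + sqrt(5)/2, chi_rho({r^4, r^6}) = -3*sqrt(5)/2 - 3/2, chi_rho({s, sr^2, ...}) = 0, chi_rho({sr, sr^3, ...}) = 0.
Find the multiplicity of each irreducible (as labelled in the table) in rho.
Multiplicities: chi_1: 0, chi_2: 0, chi_3: 0, chi_4: 0, chi_5: 1, chi_6: 0, chi_7: 0, chi_8: 2.

Details: Use <chi_rho, chi> = (1/|G|) sum_C |C| * chi_rho(C) * conj(chi(C)) with |G| = 20 for each irreducible chi in the table:
  <chi_rho, chi_1> = (1/20)[1*(6)*conj(1) + 1*(2)*conj(1) + 2*(-sqrt(5)/2 - 1/2)*conj(1) + 2*(-3/2 + 3*sqrt(5)/2)*conj(1) + 2*(-1/2 + sqrt(5)/2)*conj(1) + 2*(-3*sqrt(5)/2 - 3/2)*conj(1) + 5*(0)*conj(1) + 5*(0)*conj(1)]
      = (1/20)[(6) + (2) + (-sqrt(5) - 1) + (-3 + 3*sqrt(5)) + (-1 + sqrt(5)) + (-3*sqrt(5) - 3) + (0) + (0)] = 0/20 = 0
  <chi_rho, chi_2> = (1/20)[1*(6)*conj(1) + 1*(2)*conj(1) + 2*(-sqrt(5)/2 - 1/2)*conj(1) + 2*(-3/2 + 3*sqrt(5)/2)*conj(1) + 2*(-1/2 + sqrt(5)/2)*conj(1) + 2*(-3*sqrt(5)/2 - 3/2)*conj(1) + 5*(0)*conj(-1) + 5*(0)*conj(-1)]
      = (1/20)[(6) + (2) + (-sqrt(5) - 1) + (-3 + 3*sqrt(5)) + (-1 + sqrt(5)) + (-3*sqrt(5) - 3) + (0) + (0)] = 0/20 = 0
  <chi_rho, chi_3> = (1/20)[1*(6)*conj(1) + 1*(2)*conj(-1) + 2*(-sqrt(5)/2 - 1/2)*conj(-1) + 2*(-3/2 + 3*sqrt(5)/2)*conj(1) + 2*(-1/2 + sqrt(5)/2)*conj(-1) + 2*(-3*sqrt(5)/2 - 3/2)*conj(1) + 5*(0)*conj(1) + 5*(0)*conj(-1)]
      = (1/20)[(6) + (-2) + (1 + sqrt(5)) + (-3 + 3*sqrt(5)) + (1 - sqrt(5)) + (-3*sqrt(5) - 3) + (0) + (0)] = 0/20 = 0
  <chi_rho, chi_4> = (1/20)[1*(6)*conj(1) + 1*(2)*conj(-1) + 2*(-sqrt(5)/2 - 1/2)*conj(-1) + 2*(-3/2 + 3*sqrt(5)/2)*conj(1) + 2*(-1/2 + sqrt(5)/2)*conj(-1) + 2*(-3*sqrt(5)/2 - 3/2)*conj(1) + 5*(0)*conj(-1) + 5*(0)*conj(1)]
      = (1/20)[(6) + (-2) + (1 + sqrt(5)) + (-3 + 3*sqrt(5)) + (1 - sqrt(5)) + (-3*sqrt(5) - 3) + (0) + (0)] = 0/20 = 0
  <chi_rho, chi_5> = (1/20)[1*(6)*conj(2) + 1*(2)*conj(-2) + 2*(-sqrt(5)/2 - 1/2)*conj(1/2 + sqrt(5)/2) + 2*(-3/2 + 3*sqrt(5)/2)*conj(-1/2 + sqrt(5)/2) + 2*(-1/2 + sqrt(5)/2)*conj(1/2 - sqrt(5)/2) + 2*(-3*sqrt(5)/2 - 3/2)*conj(-sqrt(5)/2 - 1/2) + 5*(0)*conj(0) + 5*(0)*conj(0)]
      = (1/20)[(12) + (-4) + (-3 - sqrt(5)) + (9 - 3*sqrt(5)) + (-3 + sqrt(5)) + (3*sqrt(5) + 9) + (0) + (0)] = 20/20 = 1
  <chi_rho, chi_6> = (1/20)[1*(6)*conj(2) + 1*(2)*conj(2) + 2*(-sqrt(5)/2 - 1/2)*conj(-1/2 + sqrt(5)/2) + 2*(-3/2 + 3*sqrt(5)/2)*conj(-sqrt(5)/2 - 1/2) + 2*(-1/2 + sqrt(5)/2)*conj(-sqrt(5)/2 - 1/2) + 2*(-3*sqrt(5)/2 - 3/2)*conj(-1/2 + sqrt(5)/2) + 5*(0)*conj(0) + 5*(0)*conj(0)]
      = (1/20)[(12) + (4) + (-2) + (-6) + (-2) + (-6) + (0) + (0)] = 0/20 = 0
  <chi_rho, chi_7> = (1/20)[1*(6)*conj(2) + 1*(2)*conj(-2) + 2*(-sqrt(5)/2 - 1/2)*conj(1/2 - sqrt(5)/2) + 2*(-3/2 + 3*sqrt(5)/2)*conj(-sqrt(5)/2 - 1/2) + 2*(-1/2 + sqrt(5)/2)*conj(1/2 + sqrt(5)/2) + 2*(-3*sqrt(5)/2 - 3/2)*conj(-1/2 + sqrt(5)/2) + 5*(0)*conj(0) + 5*(0)*conj(0)]
      = (1/20)[(12) + (-4) + (2) + (-6) + (2) + (-6) + (0) + (0)] = 0/20 = 0
  <chi_rho, chi_8> = (1/20)[1*(6)*conj(2) + 1*(2)*conj(2) + 2*(-sqrt(5)/2 - 1/2)*conj(-sqrt(5)/2 - 1/2) + 2*(-3/2 + 3*sqrt(5)/2)*conj(-1/2 + sqrt(5)/2) + 2*(-1/2 + sqrt(5)/2)*conj(-1/2 + sqrt(5)/2) + 2*(-3*sqrt(5)/2 - 3/2)*conj(-sqrt(5)/2 - 1/2) + 5*(0)*conj(0) + 5*(0)*conj(0)]
      = (1/20)[(12) + (4) + (sqrt(5) + 3) + (9 - 3*sqrt(5)) + (3 - sqrt(5)) + (3*sqrt(5) + 9) + (0) + (0)] = 40/20 = 2
Dimension check: dim(rho) = sum (mult * dim) = 0*1 + 0*1 + 0*1 + 0*1 + 1*2 + 0*2 + 0*2 + 2*2 = 6 = chi_rho(e) = 6.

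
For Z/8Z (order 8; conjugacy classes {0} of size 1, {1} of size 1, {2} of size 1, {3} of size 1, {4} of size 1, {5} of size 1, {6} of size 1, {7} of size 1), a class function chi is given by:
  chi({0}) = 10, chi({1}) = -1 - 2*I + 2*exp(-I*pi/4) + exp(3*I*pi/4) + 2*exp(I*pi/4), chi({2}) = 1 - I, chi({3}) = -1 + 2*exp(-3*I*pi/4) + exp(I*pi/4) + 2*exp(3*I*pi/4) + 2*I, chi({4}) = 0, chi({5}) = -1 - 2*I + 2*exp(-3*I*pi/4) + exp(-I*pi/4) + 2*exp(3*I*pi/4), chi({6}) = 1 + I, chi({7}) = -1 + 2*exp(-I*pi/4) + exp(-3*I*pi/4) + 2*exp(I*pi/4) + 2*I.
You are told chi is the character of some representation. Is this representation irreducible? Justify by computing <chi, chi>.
Not irreducible (reducible): <chi, chi> = 18 > 1.

Solution. <chi, chi> = (1/|G|) sum_C |C| * |chi(C)|^2 = (1/8)[1*|10|^2 + 1*|-1 - 2*I + 2*exp(-I*pi/4) + exp(3*I*pi/4) + 2*exp(I*pi/4)|^2 + 1*|1 - I|^2 + 1*|-1 + 2*exp(-3*I*pi/4) + exp(I*pi/4) + 2*exp(3*I*pi/4) + 2*I|^2 + 1*|0|^2 + 1*|-1 - 2*I + 2*exp(-3*I*pi/4) + exp(-I*pi/4) + 2*exp(3*I*pi/4)|^2 + 1*|1 + I|^2 + 1*|-1 + 2*exp(-I*pi/4) + exp(-3*I*pi/4) + 2*exp(I*pi/4) + 2*I|^2]
  = (1/8)[(100) + (10 - 4*exp(I*pi/4) + exp(-3*I*pi/4) - exp(3*I*pi/4) - 6*exp(-I*pi/4)) + (2) + (10 - 6*exp(3*I*pi/4) - exp(-I*pi/4) + exp(I*pi/4) - 4*exp(-3*I*pi/4)) + (0) + (10 - 6*exp(3*I*pi/4) - exp(-I*pi/4) + exp(I*pi/4) - 4*exp(-3*I*pi/4)) + (2) + (10 - 4*exp(I*pi/4) + exp(-3*I*pi/4) - exp(3*I*pi/4) - 6*exp(-I*pi/4))] = 144/8 = 18.
(Exp terms are combined using exp(i*s)*conj(exp(i*t)) = exp(i*(s-t)), and sums of them are collapsed using the identity that for every m > 1 the m distinct m-th roots of unity sum to 0, e.g. 1 + exp(2*I*pi/3) + exp(-2*I*pi/3) = 0.)
A character is irreducible iff <chi, chi> = 1, so this representation is reducible.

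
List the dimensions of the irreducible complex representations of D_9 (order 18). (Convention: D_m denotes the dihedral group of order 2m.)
Dimensions: 1, 1, 2, 2, 2, 2

Why: There are 6 irreducibles (= number of conjugacy classes). Their dimensions d_i satisfy sum d_i^2 = |G| = 18: 1 + 1 + 4 + 4 + 4 + 4 = 18.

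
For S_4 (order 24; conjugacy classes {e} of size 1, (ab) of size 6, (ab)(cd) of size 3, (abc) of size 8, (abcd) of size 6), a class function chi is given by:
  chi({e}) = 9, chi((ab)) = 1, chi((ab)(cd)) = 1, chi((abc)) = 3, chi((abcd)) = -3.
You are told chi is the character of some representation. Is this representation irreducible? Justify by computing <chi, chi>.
Not irreducible (reducible): <chi, chi> = 9 > 1.

Solution. <chi, chi> = (1/|G|) sum_C |C| * |chi(C)|^2 = (1/24)[1*|9|^2 + 6*|1|^2 + 3*|1|^2 + 8*|3|^2 + 6*|-3|^2]
  = (1/24)[(81) + (6) + (3) + (72) + (54)] = 216/24 = 9.
A character is irreducible iff <chi, chi> = 1, so this representation is reducible.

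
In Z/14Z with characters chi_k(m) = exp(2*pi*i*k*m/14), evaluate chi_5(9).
chi_5(9) = zeta_14^45 = exp(3*I*pi/7)

Why: chi_5(9) = zeta_14^(5*9) = zeta_14^45. Since zeta_14^14 = 1, this equals zeta_14^3 = exp(2*pi*i*3/14) = exp(3*I*pi/7).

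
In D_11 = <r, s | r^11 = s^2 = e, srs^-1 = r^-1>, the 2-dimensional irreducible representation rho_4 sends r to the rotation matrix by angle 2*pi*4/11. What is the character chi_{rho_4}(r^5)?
chi_{rho_4}(r^5) = 2*cos(2*pi*4*5/11) = 2*cos(4*pi/11)

Explanation: rho_4(r^5) is rotation by angle 2*pi*4*5/11, whose trace is 2*cos(2*pi*4*5/11) = 2*cos(4*pi/11).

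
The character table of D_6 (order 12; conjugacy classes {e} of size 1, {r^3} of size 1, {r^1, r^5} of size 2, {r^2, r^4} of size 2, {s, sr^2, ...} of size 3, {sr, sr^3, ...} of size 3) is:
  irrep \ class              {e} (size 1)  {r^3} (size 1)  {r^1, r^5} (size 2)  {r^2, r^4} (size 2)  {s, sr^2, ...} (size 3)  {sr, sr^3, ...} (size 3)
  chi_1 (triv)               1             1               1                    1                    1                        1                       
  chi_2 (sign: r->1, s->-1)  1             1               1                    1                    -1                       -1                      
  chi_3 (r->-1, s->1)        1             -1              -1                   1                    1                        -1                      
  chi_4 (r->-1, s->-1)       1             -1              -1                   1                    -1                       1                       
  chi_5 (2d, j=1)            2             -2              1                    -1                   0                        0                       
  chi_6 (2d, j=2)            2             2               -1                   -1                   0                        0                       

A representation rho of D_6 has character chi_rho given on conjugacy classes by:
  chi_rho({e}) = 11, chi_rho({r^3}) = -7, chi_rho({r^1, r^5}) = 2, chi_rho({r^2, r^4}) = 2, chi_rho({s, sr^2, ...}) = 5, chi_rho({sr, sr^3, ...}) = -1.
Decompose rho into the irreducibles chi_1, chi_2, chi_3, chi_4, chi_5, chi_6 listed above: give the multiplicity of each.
Multiplicities: chi_1: 2, chi_2: 0, chi_3: 3, chi_4: 0, chi_5: 3, chi_6: 0.

Proof sketch: Use <chi_rho, chi> = (1/|G|) sum_C |C| * chi_rho(C) * conj(chi(C)) with |G| = 12 for each irreducible chi in the table:
  <chi_rho, chi_1> = (1/12)[1*(11)*conj(1) + 1*(-7)*conj(1) + 2*(2)*conj(1) + 2*(2)*conj(1) + 3*(5)*conj(1) + 3*(-1)*conj(1)]
      = (1/12)[(11) + (-7) + (4) + (4) + (15) + (-3)] = 24/12 = 2
  <chi_rho, chi_2> = (1/12)[1*(11)*conj(1) + 1*(-7)*conj(1) + 2*(2)*conj(1) + 2*(2)*conj(1) + 3*(5)*conj(-1) + 3*(-1)*conj(-1)]
      = (1/12)[(11) + (-7) + (4) + (4) + (-15) + (3)] = 0/12 = 0
  <chi_rho, chi_3> = (1/12)[1*(11)*conj(1) + 1*(-7)*conj(-1) + 2*(2)*conj(-1) + 2*(2)*conj(1) + 3*(5)*conj(1) + 3*(-1)*conj(-1)]
      = (1/12)[(11) + (7) + (-4) + (4) + (15) + (3)] = 36/12 = 3
  <chi_rho, chi_4> = (1/12)[1*(11)*conj(1) + 1*(-7)*conj(-1) + 2*(2)*conj(-1) + 2*(2)*conj(1) + 3*(5)*conj(-1) + 3*(-1)*conj(1)]
      = (1/12)[(11) + (7) + (-4) + (4) + (-15) + (-3)] = 0/12 = 0
  <chi_rho, chi_5> = (1/12)[1*(11)*conj(2) + 1*(-7)*conj(-2) + 2*(2)*conj(1) + 2*(2)*conj(-1) + 3*(5)*conj(0) + 3*(-1)*conj(0)]
      = (1/12)[(22) + (14) + (4) + (-4) + (0) + (0)] = 36/12 = 3
  <chi_rho, chi_6> = (1/12)[1*(11)*conj(2) + 1*(-7)*conj(2) + 2*(2)*conj(-1) + 2*(2)*conj(-1) + 3*(5)*conj(0) + 3*(-1)*conj(0)]
      = (1/12)[(22) + (-14) + (-4) + (-4) + (0) + (0)] = 0/12 = 0
Dimension check: dim(rho) = sum (mult * dim) = 2*1 + 0*1 + 3*1 + 0*1 + 3*2 + 0*2 = 11 = chi_rho(e) = 11.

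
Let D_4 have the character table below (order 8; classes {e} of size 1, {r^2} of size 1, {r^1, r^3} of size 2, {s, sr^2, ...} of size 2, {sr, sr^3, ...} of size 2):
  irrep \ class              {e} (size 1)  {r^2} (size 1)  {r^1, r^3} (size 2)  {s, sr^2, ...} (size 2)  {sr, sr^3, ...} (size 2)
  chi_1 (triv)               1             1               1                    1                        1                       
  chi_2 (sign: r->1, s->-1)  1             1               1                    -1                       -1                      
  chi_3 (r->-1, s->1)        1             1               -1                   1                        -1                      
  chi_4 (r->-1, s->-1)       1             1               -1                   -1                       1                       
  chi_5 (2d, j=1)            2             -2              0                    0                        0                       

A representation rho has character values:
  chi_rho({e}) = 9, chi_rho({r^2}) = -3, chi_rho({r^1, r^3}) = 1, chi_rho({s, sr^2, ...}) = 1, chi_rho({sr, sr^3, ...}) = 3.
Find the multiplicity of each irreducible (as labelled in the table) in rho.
Multiplicities: chi_1: 2, chi_2: 0, chi_3: 0, chi_4: 1, chi_5: 3.

Proof sketch: Use <chi_rho, chi> = (1/|G|) sum_C |C| * chi_rho(C) * conj(chi(C)) with |G| = 8 for each irreducible chi in the table:
  <chi_rho, chi_1> = (1/8)[1*(9)*conj(1) + 1*(-3)*conj(1) + 2*(1)*conj(1) + 2*(1)*conj(1) + 2*(3)*conj(1)]
      = (1/8)[(9) + (-3) + (2) + (2) + (6)] = 16/8 = 2
  <chi_rho, chi_2> = (1/8)[1*(9)*conj(1) + 1*(-3)*conj(1) + 2*(1)*conj(1) + 2*(1)*conj(-1) + 2*(3)*conj(-1)]
      = (1/8)[(9) + (-3) + (2) + (-2) + (-6)] = 0/8 = 0
  <chi_rho, chi_3> = (1/8)[1*(9)*conj(1) + 1*(-3)*conj(1) + 2*(1)*conj(-1) + 2*(1)*conj(1) + 2*(3)*conj(-1)]
      = (1/8)[(9) + (-3) + (-2) + (2) + (-6)] = 0/8 = 0
  <chi_rho, chi_4> = (1/8)[1*(9)*conj(1) + 1*(-3)*conj(1) + 2*(1)*conj(-1) + 2*(1)*conj(-1) + 2*(3)*conj(1)]
      = (1/8)[(9) + (-3) + (-2) + (-2) + (6)] = 8/8 = 1
  <chi_rho, chi_5> = (1/8)[1*(9)*conj(2) + 1*(-3)*conj(-2) + 2*(1)*conj(0) + 2*(1)*conj(0) + 2*(3)*conj(0)]
      = (1/8)[(18) + (6) + (0) + (0) + (0)] = 24/8 = 3
Dimension check: dim(rho) = sum (mult * dim) = 2*1 + 0*1 + 0*1 + 1*1 + 3*2 = 9 = chi_rho(e) = 9.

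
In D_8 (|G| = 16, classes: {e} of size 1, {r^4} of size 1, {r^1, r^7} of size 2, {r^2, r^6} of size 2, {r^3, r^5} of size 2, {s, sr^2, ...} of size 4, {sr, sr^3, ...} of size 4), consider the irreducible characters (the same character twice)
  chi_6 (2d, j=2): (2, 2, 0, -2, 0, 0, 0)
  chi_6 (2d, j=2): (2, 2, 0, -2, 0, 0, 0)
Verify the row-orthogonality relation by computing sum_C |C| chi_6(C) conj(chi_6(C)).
Sum = 16 = |G| = 16; so <chi_6, chi_6> = 1 (norm-1 confirms irreducibility).

Reasoning: Compute term by term over conjugacy classes (|C| * chi_6(C) * conj(chi_6(C))):
  1*(2)*conj(2) + 1*(2)*conj(2) + 2*(0)*conj(0) + 2*(-2)*conj(-2) + 2*(0)*conj(0) + 4*(0)*conj(0) + 4*(0)*conj(0)
  = (4) + (4) + (0) + (8) + (0) + (0) + (0)
  = 16.
Dividing by |G| = 16 gives 16/16 = 1, matching the row-orthogonality relation <chi_6, chi_6> = [chi_6 = chi_6].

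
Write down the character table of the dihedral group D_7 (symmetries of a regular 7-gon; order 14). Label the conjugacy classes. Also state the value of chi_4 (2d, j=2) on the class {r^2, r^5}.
Conjugacy classes: {e} of size 1, {r^1, r^6} of size 2, {r^2, r^5} of size 2, {r^3, r^4} of size 2, {s, sr, ..., sr^6} of size 7.
Character table:
  irrep \ class              {e} (size 1)  {r^1, r^6} (size 2)  {r^2, r^5} (size 2)  {r^3, r^4} (size 2)  {s, sr, ..., sr^6} (size 7)
  chi_1 (triv)               1             1                    1                    1                    1                          
  chi_2 (sign: r->1, s->-1)  1             1                    1                    1                    -1                         
  chi_3 (2d, j=1)            2             2*cos(2*pi/7)        -2*cos(3*pi/7)       -2*cos(pi/7)         0                          
  chi_4 (2d, j=2)            2             -2*cos(3*pi/7)       -2*cos(pi/7)         2*cos(2*pi/7)        0                          
  chi_5 (2d, j=3)            2             -2*cos(pi/7)         2*cos(2*pi/7)        -2*cos(3*pi/7)       0                          

Spot check: chi_4 (2d, j=2) on {r^2, r^5} = -2*cos(pi/7).

Reasoning: D_7 has order 2*7 = 14 with 5 conjugacy classes, hence 5 irreducibles. Sum of squared dims 1 + 1 + 4 + 4 + 4 = 14 = |G|. Linear characters come from the abelianisation; the 2-dimensional irreps have character r^k -> 2*cos(2*pi*j*k/7), reflections -> 0.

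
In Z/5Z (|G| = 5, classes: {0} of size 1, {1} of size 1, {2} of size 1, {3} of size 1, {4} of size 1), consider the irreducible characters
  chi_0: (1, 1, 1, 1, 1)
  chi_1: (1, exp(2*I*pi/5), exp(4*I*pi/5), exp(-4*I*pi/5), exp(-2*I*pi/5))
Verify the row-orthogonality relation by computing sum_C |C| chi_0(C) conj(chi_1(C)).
Sum = 0; so <chi_0, chi_1> = 0 (distinct irreducibles are orthogonal).

Working: Compute term by term over conjugacy classes (|C| * chi_0(C) * conj(chi_1(C))):
  1*(1)*conj(1) + 1*(1)*conj(exp(2*I*pi/5)) + 1*(1)*conj(exp(4*I*pi/5)) + 1*(1)*conj(exp(-4*I*pi/5)) + 1*(1)*conj(exp(-2*I*pi/5))
  = (1) + (exp(-2*I*pi/5)) + (exp(-4*I*pi/5)) + (exp(4*I*pi/5)) + (exp(2*I*pi/5))
  = 0.
(Exp terms are combined using exp(i*s)*conj(exp(i*t)) = exp(i*(s-t)), and sums of them are collapsed using the identity that for every m > 1 the m distinct m-th roots of unity sum to 0, e.g. 1 + exp(2*I*pi/3) + exp(-2*I*pi/3) = 0.)
Dividing by |G| = 5 gives 0/5 = 0, matching the row-orthogonality relation <chi_0, chi_1> = [chi_0 = chi_1].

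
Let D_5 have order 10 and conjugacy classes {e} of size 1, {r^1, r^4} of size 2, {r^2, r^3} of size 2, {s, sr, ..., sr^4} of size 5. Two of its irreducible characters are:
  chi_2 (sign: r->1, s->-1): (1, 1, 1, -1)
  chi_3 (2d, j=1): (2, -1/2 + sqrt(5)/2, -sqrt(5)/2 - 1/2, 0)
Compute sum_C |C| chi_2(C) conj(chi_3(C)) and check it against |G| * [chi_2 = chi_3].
Sum = 0; so <chi_2, chi_3> = 0 (distinct irreducibles are orthogonal).

Derivation: Compute term by term over conjugacy classes (|C| * chi_2(C) * conj(chi_3(C))):
  1*(1)*conj(2) + 2*(1)*conj(-1/2 + sqrt(5)/2) + 2*(1)*conj(-sqrt(5)/2 - 1/2) + 5*(-1)*conj(0)
  = (2) + (-1 + sqrt(5)) + (-sqrt(5) - 1) + (0)
  = 0.
Dividing by |G| = 10 gives 0/10 = 0, matching the row-orthogonality relation <chi_2, chi_3> = [chi_2 = chi_3].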